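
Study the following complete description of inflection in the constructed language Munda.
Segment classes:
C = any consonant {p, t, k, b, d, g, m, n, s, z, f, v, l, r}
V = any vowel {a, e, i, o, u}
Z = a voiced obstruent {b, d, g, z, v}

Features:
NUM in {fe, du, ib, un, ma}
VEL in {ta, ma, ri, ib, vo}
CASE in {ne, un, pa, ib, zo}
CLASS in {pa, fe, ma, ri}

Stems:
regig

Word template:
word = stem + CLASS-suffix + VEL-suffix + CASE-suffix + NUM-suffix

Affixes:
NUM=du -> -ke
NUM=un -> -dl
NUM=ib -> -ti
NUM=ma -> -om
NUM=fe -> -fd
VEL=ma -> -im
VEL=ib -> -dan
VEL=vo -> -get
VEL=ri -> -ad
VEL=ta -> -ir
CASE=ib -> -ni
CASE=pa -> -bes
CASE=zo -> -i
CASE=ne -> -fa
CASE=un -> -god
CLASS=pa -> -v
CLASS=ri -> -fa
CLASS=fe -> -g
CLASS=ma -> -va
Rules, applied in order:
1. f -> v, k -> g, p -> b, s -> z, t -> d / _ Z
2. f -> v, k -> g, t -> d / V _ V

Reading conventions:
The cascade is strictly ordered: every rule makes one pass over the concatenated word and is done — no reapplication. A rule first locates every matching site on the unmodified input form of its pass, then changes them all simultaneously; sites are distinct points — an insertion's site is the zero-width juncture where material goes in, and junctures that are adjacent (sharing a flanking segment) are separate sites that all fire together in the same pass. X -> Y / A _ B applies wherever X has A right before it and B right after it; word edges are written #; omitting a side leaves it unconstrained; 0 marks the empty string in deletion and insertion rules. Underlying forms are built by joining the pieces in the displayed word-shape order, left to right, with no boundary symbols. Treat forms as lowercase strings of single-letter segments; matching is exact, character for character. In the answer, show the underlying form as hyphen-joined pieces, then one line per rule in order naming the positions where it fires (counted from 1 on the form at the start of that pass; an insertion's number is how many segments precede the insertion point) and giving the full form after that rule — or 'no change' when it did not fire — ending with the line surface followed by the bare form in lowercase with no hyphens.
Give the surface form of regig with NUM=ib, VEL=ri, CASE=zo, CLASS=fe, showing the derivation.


underlying: regig-g-ad-i-ti
1. f -> v, k -> g, p -> b, s -> z, t -> d / _ Z: no change
2. f -> v, k -> g, t -> d / V _ V: fires at position(s) 10: regiggadidi
surface: regiggadidi


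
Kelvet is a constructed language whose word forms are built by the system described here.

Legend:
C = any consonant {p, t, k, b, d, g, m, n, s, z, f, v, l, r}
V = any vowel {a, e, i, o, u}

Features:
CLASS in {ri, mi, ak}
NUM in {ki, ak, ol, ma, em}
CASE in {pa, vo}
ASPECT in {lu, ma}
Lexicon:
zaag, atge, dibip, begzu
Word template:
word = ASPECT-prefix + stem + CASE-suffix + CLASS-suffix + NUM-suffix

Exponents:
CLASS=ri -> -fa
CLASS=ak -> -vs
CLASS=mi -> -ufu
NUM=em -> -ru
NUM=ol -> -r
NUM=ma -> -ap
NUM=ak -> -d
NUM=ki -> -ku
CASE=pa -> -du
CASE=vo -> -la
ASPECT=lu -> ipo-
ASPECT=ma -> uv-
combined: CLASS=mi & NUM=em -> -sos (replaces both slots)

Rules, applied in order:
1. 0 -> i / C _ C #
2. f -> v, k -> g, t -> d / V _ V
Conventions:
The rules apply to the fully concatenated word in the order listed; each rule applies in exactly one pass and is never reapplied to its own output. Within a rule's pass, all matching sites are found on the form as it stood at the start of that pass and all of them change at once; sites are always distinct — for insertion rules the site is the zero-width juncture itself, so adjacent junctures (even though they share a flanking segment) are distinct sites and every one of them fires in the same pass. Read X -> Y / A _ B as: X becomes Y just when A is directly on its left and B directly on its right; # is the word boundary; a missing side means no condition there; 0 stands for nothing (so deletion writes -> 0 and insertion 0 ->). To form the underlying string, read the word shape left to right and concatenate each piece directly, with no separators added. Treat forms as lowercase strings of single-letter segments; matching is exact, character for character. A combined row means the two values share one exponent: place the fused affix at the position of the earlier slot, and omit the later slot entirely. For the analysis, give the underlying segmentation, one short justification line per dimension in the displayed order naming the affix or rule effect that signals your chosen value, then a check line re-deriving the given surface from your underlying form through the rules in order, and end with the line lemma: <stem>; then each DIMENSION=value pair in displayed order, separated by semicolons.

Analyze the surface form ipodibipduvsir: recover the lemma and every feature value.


underlying: ipo-dibip-du-vs-r
CLASS=ak - signalled by the affix -vs
NUM=ol - signalled by the affix -r
CASE=pa - signalled by the affix -du
ASPECT=lu - signalled by the affix ipo-
check: ipodibipduvsr -> ipodibipduvsir -> ipodibipduvsir
lemma: dibip; CLASS=ak; NUM=ol; CASE=pa; ASPECT=lu


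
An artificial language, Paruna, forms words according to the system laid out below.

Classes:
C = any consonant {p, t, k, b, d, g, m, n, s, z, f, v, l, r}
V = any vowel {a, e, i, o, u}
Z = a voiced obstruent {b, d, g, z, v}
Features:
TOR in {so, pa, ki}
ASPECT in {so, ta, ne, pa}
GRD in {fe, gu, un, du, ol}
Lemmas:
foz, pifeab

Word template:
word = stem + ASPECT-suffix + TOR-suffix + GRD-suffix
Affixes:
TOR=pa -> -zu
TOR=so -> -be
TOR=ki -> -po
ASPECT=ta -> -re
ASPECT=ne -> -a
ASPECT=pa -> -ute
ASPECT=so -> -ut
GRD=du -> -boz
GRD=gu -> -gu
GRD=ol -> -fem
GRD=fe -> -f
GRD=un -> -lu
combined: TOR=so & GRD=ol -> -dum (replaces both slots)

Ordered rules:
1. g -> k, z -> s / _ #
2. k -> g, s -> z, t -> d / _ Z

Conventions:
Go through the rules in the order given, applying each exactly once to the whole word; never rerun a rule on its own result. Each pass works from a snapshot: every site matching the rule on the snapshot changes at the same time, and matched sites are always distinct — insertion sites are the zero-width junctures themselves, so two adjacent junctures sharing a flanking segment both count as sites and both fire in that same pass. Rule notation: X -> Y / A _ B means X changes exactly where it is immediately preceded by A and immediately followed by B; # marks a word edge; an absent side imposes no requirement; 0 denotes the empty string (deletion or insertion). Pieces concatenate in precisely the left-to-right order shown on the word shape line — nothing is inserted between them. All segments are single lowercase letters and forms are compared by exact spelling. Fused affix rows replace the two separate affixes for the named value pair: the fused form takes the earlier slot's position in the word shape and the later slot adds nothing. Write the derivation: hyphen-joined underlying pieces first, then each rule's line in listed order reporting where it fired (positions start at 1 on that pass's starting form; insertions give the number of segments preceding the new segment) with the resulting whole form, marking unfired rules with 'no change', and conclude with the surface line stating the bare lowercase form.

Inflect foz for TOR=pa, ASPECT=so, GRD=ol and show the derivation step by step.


underlying: foz-ut-zu-fem
1. g -> k, z -> s / _ #: no change
2. k -> g, s -> z, t -> d / _ Z: fires at position(s) 5: fozudzufem
surface: fozudzufem


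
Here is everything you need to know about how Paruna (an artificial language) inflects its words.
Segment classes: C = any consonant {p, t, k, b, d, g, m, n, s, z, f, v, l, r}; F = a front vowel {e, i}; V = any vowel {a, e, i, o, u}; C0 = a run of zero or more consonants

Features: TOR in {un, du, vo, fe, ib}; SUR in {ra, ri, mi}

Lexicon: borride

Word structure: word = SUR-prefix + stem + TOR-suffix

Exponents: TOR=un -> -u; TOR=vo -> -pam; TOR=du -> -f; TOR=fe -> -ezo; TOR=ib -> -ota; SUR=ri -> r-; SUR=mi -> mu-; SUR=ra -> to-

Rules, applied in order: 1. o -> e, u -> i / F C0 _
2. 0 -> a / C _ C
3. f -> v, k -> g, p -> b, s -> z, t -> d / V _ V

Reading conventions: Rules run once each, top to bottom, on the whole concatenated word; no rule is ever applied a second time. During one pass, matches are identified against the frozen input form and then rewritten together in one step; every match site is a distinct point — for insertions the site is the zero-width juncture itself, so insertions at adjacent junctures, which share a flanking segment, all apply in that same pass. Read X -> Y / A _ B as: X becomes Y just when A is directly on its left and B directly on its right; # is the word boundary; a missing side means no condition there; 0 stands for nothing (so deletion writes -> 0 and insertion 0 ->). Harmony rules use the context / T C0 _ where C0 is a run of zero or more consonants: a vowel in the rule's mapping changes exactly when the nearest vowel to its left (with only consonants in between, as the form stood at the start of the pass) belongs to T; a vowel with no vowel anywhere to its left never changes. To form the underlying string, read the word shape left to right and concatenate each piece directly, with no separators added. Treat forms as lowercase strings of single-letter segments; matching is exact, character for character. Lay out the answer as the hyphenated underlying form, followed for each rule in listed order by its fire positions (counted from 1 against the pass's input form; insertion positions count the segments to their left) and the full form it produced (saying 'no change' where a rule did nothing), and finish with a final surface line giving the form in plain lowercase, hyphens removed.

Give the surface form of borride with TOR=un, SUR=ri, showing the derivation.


underlying: r-borride-u
1. o -> e, u -> i / F C0 _: fires at position(s) 9: rborridei
2. 0 -> a / C _ C: inserts after position(s) 1, 4: raboraridei
3. f -> v, k -> g, p -> b, s -> z, t -> d / V _ V: no change
surface: raboraridei


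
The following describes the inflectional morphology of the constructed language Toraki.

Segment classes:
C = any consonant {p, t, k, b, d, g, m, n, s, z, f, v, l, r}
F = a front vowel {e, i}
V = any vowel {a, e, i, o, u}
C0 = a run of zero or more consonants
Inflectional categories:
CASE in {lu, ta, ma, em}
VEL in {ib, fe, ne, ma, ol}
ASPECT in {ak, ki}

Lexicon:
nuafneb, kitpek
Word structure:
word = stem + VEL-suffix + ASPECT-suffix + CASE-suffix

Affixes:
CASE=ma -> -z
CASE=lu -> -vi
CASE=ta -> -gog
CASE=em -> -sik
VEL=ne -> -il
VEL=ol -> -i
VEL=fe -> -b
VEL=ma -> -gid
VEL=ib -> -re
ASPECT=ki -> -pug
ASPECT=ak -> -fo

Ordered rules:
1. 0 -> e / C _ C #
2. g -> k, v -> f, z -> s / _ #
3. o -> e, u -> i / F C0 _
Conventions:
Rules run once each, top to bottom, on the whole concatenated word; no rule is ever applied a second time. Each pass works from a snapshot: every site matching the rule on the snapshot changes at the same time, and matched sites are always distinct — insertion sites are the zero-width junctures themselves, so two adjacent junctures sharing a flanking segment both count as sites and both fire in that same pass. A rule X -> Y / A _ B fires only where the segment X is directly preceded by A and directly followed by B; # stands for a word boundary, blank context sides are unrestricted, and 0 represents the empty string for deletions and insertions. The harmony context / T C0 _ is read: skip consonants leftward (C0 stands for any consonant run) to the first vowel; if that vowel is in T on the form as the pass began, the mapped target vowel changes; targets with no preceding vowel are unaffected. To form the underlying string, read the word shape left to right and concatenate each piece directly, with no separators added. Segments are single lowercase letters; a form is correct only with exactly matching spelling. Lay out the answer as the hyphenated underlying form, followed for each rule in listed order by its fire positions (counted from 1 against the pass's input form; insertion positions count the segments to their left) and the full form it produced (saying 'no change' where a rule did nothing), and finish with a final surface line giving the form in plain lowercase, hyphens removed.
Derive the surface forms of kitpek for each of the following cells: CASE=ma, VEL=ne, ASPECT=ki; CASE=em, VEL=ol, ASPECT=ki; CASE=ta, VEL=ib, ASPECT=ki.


cell CASE=ma, VEL=ne, ASPECT=ki:
underlying: kitpek-il-pug-z
1. 0 -> e / C _ C #: inserts after position(s) 11: kitpekilpugez
2. g -> k, v -> f, z -> s / _ #: fires at position(s) 13: kitpekilpuges
3. o -> e, u -> i / F C0 _: fires at position(s) 10: kitpekilpiges
surface: kitpekilpiges

cell CASE=em, VEL=ol, ASPECT=ki:
underlying: kitpek-i-pug-sik
1. 0 -> e / C _ C #: no change
2. g -> k, v -> f, z -> s / _ #: no change
3. o -> e, u -> i / F C0 _: fires at position(s) 9: kitpekipigsik
surface: kitpekipigsik

cell CASE=ta, VEL=ib, ASPECT=ki:
underlying: kitpek-re-pug-gog
1. 0 -> e / C _ C #: no change
2. g -> k, v -> f, z -> s / _ #: fires at position(s) 14: kitpekrepuggok
3. o -> e, u -> i / F C0 _: fires at position(s) 10: kitpekrepiggok
surface: kitpekrepiggok


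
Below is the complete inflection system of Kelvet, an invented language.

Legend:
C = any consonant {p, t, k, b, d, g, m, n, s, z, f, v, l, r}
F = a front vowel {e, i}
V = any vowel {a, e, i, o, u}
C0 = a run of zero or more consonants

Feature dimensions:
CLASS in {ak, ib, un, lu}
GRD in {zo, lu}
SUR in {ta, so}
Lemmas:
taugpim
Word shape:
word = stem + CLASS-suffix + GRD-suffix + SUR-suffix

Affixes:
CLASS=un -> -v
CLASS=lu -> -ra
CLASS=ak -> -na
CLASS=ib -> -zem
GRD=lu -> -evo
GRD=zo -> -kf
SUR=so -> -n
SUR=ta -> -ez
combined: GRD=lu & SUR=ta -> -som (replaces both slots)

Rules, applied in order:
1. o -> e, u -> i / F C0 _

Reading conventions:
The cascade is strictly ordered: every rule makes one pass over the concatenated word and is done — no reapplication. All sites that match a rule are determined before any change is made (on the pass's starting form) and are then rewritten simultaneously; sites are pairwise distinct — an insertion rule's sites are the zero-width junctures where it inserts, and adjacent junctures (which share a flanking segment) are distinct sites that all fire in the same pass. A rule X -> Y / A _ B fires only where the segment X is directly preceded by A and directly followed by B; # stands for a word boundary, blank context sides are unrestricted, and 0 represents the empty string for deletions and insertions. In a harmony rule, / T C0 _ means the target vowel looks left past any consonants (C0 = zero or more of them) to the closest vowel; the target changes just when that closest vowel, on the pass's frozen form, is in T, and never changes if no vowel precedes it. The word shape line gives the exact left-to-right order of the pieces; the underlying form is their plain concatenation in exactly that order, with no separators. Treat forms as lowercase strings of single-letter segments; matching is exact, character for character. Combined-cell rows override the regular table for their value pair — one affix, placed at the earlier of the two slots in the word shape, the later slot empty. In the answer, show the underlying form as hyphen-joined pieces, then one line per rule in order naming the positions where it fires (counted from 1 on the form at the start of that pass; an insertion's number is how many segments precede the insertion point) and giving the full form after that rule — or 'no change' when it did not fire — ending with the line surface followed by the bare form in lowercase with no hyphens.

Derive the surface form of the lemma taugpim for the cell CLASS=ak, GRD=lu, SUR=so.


underlying: taugpim-na-evo-n
1. o -> e, u -> i / F C0 _: fires at position(s) 12: taugpimnaeven
surface: taugpimnaeven


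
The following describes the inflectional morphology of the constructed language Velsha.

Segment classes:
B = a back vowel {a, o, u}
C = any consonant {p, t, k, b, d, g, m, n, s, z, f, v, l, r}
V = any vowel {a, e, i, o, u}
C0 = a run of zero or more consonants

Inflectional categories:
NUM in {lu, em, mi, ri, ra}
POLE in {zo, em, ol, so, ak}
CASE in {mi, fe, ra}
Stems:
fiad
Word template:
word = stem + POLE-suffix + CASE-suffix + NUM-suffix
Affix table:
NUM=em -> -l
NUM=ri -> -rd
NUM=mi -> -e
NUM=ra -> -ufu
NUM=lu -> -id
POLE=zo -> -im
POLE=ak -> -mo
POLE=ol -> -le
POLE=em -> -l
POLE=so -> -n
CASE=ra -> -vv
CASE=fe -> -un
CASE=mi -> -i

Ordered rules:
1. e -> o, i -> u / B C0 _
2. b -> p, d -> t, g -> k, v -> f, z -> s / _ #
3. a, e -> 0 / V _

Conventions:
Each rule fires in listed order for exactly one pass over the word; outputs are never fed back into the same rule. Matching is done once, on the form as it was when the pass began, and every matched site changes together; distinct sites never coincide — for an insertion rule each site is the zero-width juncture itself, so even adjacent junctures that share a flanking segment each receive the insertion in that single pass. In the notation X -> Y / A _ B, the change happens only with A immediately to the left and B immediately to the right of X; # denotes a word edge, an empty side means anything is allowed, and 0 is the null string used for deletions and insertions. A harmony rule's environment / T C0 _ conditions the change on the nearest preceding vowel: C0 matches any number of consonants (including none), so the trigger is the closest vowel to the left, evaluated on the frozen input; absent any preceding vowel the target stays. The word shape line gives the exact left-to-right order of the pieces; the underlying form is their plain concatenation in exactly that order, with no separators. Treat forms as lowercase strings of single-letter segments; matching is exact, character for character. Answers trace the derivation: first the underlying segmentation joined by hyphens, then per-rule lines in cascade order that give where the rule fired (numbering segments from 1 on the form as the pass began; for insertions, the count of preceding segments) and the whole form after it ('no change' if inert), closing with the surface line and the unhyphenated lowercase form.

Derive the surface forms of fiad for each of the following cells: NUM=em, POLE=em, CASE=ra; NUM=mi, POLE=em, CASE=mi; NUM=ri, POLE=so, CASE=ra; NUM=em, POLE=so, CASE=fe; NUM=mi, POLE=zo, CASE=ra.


cell NUM=em, POLE=em, CASE=ra:
underlying: fiad-l-vv-l
1. e -> o, i -> u / B C0 _: no change
2. b -> p, d -> t, g -> k, v -> f, z -> s / _ #: no change
3. a, e -> 0 / V _: fires at position(s) 3: fidlvvl
surface: fidlvvl

cell NUM=mi, POLE=em, CASE=mi:
underlying: fiad-l-i-e
1. e -> o, i -> u / B C0 _: fires at position(s) 6: fiadlue
2. b -> p, d -> t, g -> k, v -> f, z -> s / _ #: no change
3. a, e -> 0 / V _: fires at position(s) 3, 7: fidlu
surface: fidlu

cell NUM=ri, POLE=so, CASE=ra:
underlying: fiad-n-vv-rd
1. e -> o, i -> u / B C0 _: no change
2. b -> p, d -> t, g -> k, v -> f, z -> s / _ #: fires at position(s) 9: fiadnvvrt
3. a, e -> 0 / V _: fires at position(s) 3: fidnvvrt
surface: fidnvvrt

cell NUM=em, POLE=so, CASE=fe:
underlying: fiad-n-un-l
1. e -> o, i -> u / B C0 _: no change
2. b -> p, d -> t, g -> k, v -> f, z -> s / _ #: no change
3. a, e -> 0 / V _: fires at position(s) 3: fidnunl
surface: fidnunl

cell NUM=mi, POLE=zo, CASE=ra:
underlying: fiad-im-vv-e
1. e -> o, i -> u / B C0 _: fires at position(s) 5: fiadumvve
2. b -> p, d -> t, g -> k, v -> f, z -> s / _ #: no change
3. a, e -> 0 / V _: fires at position(s) 3: fidumvve
surface: fidumvve


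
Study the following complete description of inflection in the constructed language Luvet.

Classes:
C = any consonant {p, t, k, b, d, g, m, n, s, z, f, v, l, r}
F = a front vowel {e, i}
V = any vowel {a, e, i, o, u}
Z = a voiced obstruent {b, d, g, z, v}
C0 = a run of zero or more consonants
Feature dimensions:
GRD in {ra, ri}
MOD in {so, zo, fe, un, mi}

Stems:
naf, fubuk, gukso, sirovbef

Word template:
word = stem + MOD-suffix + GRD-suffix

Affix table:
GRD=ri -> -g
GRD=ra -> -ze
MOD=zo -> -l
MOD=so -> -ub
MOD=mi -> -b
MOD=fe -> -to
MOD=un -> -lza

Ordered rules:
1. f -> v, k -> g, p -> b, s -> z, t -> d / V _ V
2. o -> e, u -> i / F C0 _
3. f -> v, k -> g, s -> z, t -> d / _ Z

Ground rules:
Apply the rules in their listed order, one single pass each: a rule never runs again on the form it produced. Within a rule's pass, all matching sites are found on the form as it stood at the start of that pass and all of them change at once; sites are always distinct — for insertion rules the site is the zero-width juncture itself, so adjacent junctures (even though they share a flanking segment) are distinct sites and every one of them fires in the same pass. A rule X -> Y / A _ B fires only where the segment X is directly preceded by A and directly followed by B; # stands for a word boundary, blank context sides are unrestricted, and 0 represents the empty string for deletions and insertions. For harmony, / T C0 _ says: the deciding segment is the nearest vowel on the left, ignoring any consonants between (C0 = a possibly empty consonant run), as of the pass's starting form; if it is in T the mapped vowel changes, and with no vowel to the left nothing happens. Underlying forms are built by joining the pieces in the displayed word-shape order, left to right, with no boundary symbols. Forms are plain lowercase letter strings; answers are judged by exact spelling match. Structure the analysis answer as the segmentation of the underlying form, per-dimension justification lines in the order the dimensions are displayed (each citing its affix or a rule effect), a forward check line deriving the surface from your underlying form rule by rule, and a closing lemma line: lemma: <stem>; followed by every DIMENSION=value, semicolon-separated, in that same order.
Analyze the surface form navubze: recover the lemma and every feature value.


underlying: naf-ub-ze
GRD=ra - signalled by the affix -ze
MOD=so - signalled by the affix -ub
check: nafubze -> navubze -> navubze -> navubze
lemma: naf; GRD=ra; MOD=so


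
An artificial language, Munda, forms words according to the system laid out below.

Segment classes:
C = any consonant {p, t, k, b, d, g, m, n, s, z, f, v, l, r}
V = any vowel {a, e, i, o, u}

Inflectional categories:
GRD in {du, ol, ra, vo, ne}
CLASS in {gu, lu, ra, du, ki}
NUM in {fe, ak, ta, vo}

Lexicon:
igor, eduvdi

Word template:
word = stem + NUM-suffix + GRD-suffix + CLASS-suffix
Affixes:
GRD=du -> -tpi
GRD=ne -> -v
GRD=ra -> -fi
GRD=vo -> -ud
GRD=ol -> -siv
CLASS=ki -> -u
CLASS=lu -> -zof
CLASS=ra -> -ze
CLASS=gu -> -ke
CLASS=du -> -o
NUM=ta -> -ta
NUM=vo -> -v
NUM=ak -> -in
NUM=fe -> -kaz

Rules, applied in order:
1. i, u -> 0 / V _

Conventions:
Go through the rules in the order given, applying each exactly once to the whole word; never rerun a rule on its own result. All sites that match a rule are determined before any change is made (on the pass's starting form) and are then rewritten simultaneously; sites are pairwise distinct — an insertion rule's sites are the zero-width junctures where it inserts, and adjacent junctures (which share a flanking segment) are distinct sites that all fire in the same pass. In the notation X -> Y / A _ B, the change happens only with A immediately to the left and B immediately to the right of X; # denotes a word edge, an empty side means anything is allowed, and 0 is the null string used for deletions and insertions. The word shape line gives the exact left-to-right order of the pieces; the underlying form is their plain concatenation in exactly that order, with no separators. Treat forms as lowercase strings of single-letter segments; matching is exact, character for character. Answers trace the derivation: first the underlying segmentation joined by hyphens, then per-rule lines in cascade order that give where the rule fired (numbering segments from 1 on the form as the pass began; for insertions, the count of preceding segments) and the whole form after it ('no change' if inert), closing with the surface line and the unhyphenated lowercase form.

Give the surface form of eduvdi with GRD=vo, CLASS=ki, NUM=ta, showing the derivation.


underlying: eduvdi-ta-ud-u
1. i, u -> 0 / V _: fires at position(s) 9: eduvditadu
surface: eduvditadu


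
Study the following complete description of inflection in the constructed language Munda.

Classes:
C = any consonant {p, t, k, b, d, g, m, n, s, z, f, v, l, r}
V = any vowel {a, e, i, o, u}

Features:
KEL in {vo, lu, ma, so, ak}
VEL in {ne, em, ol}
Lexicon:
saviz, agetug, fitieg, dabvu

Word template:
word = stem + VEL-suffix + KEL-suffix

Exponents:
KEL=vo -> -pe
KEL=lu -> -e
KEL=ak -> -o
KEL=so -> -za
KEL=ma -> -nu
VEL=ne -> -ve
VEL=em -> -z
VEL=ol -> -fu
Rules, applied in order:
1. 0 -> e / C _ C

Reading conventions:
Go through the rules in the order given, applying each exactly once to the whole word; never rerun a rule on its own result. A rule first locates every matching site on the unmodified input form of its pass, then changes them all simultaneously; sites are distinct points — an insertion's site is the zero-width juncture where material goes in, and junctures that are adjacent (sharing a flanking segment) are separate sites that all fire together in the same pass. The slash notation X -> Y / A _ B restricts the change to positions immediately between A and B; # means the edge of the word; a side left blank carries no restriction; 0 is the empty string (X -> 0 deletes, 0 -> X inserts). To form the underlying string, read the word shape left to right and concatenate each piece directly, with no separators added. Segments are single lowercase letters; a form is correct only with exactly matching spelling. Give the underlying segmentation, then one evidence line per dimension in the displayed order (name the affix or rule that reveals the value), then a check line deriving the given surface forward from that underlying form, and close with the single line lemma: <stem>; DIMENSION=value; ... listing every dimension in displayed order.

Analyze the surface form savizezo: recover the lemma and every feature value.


underlying: saviz-z-o
KEL=ak - signalled by the affix -o
VEL=em - signalled by the affix -z
check: savizzo -> savizezo
lemma: saviz; KEL=ak; VEL=em


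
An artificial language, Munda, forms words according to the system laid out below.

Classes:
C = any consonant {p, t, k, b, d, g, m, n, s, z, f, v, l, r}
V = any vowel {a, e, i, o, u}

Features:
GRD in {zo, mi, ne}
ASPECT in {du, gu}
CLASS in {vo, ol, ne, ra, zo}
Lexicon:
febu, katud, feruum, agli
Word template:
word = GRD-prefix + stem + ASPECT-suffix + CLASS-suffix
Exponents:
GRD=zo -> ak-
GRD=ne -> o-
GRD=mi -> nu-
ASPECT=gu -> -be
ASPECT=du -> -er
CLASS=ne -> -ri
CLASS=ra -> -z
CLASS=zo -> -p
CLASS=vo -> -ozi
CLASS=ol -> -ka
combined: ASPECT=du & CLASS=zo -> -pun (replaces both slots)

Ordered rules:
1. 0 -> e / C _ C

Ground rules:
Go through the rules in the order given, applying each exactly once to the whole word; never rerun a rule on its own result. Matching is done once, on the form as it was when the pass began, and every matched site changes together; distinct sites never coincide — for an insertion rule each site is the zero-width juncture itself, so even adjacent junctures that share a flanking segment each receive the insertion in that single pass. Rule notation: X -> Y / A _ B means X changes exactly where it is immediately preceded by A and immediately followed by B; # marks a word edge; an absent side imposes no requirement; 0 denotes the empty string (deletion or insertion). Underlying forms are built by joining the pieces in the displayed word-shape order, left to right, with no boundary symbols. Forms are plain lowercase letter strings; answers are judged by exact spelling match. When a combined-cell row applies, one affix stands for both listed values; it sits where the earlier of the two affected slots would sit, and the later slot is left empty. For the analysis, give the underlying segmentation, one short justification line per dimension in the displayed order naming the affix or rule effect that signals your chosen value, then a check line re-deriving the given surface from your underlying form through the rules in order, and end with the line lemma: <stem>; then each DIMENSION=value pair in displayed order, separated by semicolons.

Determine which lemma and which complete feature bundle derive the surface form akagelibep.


underlying: ak-agli-be-p
GRD=zo - signalled by the affix ak-
ASPECT=gu - signalled by the affix -be
CLASS=zo - signalled by the affix -p
check: akaglibep -> akagelibep
lemma: agli; GRD=zo; ASPECT=gu; CLASS=zo


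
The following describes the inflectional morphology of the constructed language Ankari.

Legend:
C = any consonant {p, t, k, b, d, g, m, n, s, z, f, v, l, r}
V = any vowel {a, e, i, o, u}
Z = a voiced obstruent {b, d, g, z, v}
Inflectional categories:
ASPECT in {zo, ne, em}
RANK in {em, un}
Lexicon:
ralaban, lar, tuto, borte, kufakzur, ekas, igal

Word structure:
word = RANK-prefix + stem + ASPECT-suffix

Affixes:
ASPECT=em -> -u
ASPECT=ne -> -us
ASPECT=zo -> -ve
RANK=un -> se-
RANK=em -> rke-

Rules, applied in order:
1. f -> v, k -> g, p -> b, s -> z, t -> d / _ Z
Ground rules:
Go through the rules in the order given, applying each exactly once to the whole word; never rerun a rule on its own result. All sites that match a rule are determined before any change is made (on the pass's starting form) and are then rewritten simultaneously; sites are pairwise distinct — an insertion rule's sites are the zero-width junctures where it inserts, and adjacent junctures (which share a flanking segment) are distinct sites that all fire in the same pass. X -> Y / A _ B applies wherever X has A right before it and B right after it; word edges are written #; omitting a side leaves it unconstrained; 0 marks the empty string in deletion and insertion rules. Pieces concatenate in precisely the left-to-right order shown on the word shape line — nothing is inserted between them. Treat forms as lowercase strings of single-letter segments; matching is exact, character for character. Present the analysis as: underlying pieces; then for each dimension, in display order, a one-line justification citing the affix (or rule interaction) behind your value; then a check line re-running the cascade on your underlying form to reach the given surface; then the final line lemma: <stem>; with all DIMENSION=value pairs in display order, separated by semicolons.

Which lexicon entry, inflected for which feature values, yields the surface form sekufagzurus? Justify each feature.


underlying: se-kufakzur-us
ASPECT=ne - signalled by the affix -us
RANK=un - signalled by the affix se-
check: sekufakzurus -> sekufagzurus
lemma: kufakzur; ASPECT=ne; RANK=un


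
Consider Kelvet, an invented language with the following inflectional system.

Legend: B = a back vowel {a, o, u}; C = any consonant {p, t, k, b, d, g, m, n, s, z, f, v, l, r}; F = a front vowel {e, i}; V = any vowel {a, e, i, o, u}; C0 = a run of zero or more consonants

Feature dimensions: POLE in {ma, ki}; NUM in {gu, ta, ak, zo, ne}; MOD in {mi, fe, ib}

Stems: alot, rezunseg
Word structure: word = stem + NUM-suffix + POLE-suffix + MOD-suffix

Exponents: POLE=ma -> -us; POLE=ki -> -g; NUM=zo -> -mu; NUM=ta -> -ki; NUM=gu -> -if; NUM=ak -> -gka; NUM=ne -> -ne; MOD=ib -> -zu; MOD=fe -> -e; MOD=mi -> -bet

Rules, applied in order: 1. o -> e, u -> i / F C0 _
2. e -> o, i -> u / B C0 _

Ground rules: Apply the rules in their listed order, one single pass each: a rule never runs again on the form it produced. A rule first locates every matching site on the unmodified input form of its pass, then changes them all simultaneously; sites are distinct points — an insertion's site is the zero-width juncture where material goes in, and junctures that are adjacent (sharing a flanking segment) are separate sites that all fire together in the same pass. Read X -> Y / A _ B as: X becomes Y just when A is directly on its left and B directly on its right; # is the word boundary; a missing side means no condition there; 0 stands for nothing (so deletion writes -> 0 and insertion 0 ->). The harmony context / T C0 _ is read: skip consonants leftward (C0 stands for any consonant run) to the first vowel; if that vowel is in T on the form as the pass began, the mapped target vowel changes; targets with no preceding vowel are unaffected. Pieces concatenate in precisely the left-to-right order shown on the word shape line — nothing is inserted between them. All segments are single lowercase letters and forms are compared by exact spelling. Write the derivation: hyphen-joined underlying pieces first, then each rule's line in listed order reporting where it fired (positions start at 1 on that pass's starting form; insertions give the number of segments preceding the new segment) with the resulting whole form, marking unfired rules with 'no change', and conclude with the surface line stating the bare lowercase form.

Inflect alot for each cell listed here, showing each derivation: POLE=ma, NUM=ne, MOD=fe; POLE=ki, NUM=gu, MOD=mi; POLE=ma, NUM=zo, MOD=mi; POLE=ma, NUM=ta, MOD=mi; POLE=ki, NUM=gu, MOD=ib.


cell POLE=ma, NUM=ne, MOD=fe:
underlying: alot-ne-us-e
1. o -> e, u -> i / F C0 _: fires at position(s) 7: alotneise
2. e -> o, i -> u / B C0 _: fires at position(s) 6: alotnoise
surface: alotnoise

cell POLE=ki, NUM=gu, MOD=mi:
underlying: alot-if-g-bet
1. o -> e, u -> i / F C0 _: no change
2. e -> o, i -> u / B C0 _: fires at position(s) 5: alotufgbet
surface: alotufgbet

cell POLE=ma, NUM=zo, MOD=mi:
underlying: alot-mu-us-bet
1. o -> e, u -> i / F C0 _: no change
2. e -> o, i -> u / B C0 _: fires at position(s) 10: alotmuusbot
surface: alotmuusbot

cell POLE=ma, NUM=ta, MOD=mi:
underlying: alot-ki-us-bet
1. o -> e, u -> i / F C0 _: fires at position(s) 7: alotkiisbet
2. e -> o, i -> u / B C0 _: fires at position(s) 6: alotkuisbet
surface: alotkuisbet

cell POLE=ki, NUM=gu, MOD=ib:
underlying: alot-if-g-zu
1. o -> e, u -> i / F C0 _: fires at position(s) 9: alotifgzi
2. e -> o, i -> u / B C0 _: fires at position(s) 5: alotufgzi
surface: alotufgzi


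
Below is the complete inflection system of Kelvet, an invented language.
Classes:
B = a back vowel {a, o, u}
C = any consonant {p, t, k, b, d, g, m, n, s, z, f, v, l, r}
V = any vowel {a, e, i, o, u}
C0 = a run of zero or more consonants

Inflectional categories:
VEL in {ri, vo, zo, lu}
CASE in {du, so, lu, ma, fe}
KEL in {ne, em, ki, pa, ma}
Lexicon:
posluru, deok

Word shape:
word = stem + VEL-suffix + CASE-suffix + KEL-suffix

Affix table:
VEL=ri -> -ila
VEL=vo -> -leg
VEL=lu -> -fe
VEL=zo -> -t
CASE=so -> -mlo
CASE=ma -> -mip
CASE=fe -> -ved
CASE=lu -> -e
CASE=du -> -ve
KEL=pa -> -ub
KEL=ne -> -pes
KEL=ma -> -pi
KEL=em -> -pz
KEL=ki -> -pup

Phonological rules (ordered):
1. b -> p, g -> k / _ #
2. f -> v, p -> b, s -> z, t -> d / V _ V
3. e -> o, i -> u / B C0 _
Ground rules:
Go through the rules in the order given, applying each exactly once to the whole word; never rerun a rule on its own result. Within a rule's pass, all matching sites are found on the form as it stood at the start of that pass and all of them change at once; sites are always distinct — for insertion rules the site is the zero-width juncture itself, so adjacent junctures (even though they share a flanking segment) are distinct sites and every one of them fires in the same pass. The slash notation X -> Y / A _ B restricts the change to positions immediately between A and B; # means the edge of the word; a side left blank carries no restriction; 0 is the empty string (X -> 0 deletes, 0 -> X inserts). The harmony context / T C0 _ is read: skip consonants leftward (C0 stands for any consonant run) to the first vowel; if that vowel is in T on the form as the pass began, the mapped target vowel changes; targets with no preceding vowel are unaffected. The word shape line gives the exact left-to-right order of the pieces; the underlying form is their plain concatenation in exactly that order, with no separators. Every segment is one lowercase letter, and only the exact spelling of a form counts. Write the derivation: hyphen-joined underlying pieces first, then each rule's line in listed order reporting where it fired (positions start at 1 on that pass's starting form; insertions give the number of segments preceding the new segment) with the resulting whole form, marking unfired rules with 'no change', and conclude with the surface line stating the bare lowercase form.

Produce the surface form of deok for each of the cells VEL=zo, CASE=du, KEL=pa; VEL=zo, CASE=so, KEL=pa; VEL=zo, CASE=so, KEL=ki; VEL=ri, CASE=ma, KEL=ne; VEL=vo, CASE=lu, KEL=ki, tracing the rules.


cell VEL=zo, CASE=du, KEL=pa:
underlying: deok-t-ve-ub
1. b -> p, g -> k / _ #: fires at position(s) 9: deoktveup
2. f -> v, p -> b, s -> z, t -> d / V _ V: no change
3. e -> o, i -> u / B C0 _: fires at position(s) 7: deoktvoup
surface: deoktvoup

cell VEL=zo, CASE=so, KEL=pa:
underlying: deok-t-mlo-ub
1. b -> p, g -> k / _ #: fires at position(s) 10: deoktmloup
2. f -> v, p -> b, s -> z, t -> d / V _ V: no change
3. e -> o, i -> u / B C0 _: no change
surface: deoktmloup

cell VEL=zo, CASE=so, KEL=ki:
underlying: deok-t-mlo-pup
1. b -> p, g -> k / _ #: no change
2. f -> v, p -> b, s -> z, t -> d / V _ V: fires at position(s) 9: deoktmlobup
3. e -> o, i -> u / B C0 _: no change
surface: deoktmlobup

cell VEL=ri, CASE=ma, KEL=ne:
underlying: deok-ila-mip-pes
1. b -> p, g -> k / _ #: no change
2. f -> v, p -> b, s -> z, t -> d / V _ V: no change
3. e -> o, i -> u / B C0 _: fires at position(s) 5, 9: deokulamuppes
surface: deokulamuppes

cell VEL=vo, CASE=lu, KEL=ki:
underlying: deok-leg-e-pup
1. b -> p, g -> k / _ #: no change
2. f -> v, p -> b, s -> z, t -> d / V _ V: fires at position(s) 9: deoklegebup
3. e -> o, i -> u / B C0 _: fires at position(s) 6: deoklogebup
surface: deoklogebup


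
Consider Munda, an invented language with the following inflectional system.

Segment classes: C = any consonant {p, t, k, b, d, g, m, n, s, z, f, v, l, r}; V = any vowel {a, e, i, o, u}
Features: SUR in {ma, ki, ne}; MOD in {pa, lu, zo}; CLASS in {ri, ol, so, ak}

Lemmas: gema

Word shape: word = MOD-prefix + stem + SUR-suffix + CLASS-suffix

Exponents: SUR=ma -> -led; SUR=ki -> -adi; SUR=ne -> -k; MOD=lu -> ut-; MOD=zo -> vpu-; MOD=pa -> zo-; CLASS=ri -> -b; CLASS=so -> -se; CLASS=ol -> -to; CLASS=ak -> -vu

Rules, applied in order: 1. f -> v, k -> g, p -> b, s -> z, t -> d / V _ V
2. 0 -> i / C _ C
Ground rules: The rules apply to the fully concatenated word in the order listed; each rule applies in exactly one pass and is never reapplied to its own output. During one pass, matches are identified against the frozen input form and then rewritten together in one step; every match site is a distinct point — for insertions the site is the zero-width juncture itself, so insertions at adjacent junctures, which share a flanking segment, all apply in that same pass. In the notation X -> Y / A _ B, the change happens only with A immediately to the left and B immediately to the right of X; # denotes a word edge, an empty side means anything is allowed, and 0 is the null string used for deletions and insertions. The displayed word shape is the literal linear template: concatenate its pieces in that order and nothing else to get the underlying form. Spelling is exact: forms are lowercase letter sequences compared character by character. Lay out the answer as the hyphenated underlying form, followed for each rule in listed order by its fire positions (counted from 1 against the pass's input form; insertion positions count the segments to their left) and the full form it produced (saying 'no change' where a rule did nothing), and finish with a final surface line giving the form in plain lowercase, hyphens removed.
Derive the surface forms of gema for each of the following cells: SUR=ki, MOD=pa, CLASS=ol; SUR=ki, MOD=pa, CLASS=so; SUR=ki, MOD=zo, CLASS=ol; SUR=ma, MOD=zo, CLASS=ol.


cell SUR=ki, MOD=pa, CLASS=ol:
underlying: zo-gema-adi-to
1. f -> v, k -> g, p -> b, s -> z, t -> d / V _ V: fires at position(s) 10: zogemaadido
2. 0 -> i / C _ C: no change
surface: zogemaadido

cell SUR=ki, MOD=pa, CLASS=so:
underlying: zo-gema-adi-se
1. f -> v, k -> g, p -> b, s -> z, t -> d / V _ V: fires at position(s) 10: zogemaadize
2. 0 -> i / C _ C: no change
surface: zogemaadize

cell SUR=ki, MOD=zo, CLASS=ol:
underlying: vpu-gema-adi-to
1. f -> v, k -> g, p -> b, s -> z, t -> d / V _ V: fires at position(s) 11: vpugemaadido
2. 0 -> i / C _ C: inserts after position(s) 1: vipugemaadido
surface: vipugemaadido

cell SUR=ma, MOD=zo, CLASS=ol:
underlying: vpu-gema-led-to
1. f -> v, k -> g, p -> b, s -> z, t -> d / V _ V: no change
2. 0 -> i / C _ C: inserts after position(s) 1, 10: vipugemaledito
surface: vipugemaledito
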